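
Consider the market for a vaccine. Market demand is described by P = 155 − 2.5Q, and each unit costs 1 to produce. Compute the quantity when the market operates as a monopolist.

Q = 30.8

The monopolist equates marginal revenue to marginal cost: 155 − 5Q = 1, so Q = 30.8. From demand, P = 78.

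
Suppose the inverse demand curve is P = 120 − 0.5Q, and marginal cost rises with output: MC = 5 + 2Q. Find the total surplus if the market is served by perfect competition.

TS = 2645

Competitive equilibrium sets price equal to marginal cost: 120 − 0.5Q = 5 + 2Q, so Q = 46 and P = 97.
CS = ½·(120 − 97)·46 = 529; PS = (97·46 − 5·46 − ½·2·46²) = 2116; TS = 2645.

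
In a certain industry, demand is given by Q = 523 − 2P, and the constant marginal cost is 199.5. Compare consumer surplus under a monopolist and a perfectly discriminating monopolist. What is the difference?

Consumer surplus falls by 961

Inverting demand: P = 261.5 − 0.5Q.
A monopolist chooses Q where MR = MC. MR = 261.5 − Q; setting this equal to 199.5 gives Q = 62 and P = 230.5.
CS = ½·(261.5 − 230.5)·62 = 961.
With perfect price discrimination, output is the efficient level Q = 124 (where demand meets MC), but every buyer pays their willingness to pay: CS = 0 and PS = total surplus.
CS = 0.
Change in consumer surplus: 0 − 961 = −961.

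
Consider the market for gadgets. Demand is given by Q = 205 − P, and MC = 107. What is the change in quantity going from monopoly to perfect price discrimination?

Quantity rises by 49

Inverting demand: P = 205 − Q.
A monopolist chooses Q where MR = MC. MR = 205 − 2Q; setting this equal to 107 gives Q = 49 and P = 156.
A perfectly discriminating monopolist sells every unit with P(Q) ≥ MC(Q), so output equals the competitive quantity Q = 98. Each buyer pays their reservation price, so CS = 0 and the firm captures all surplus.
Change in quantity: 98 − 49 = 49.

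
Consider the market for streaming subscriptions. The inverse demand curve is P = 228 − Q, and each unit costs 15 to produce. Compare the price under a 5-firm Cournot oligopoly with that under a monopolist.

Cournot: P = 50.5; Monopoly: P = 121.5

In a 5-firm Cournot equilibrium, symmetry and the first-order condition give q = (228 − 15)/(6) = 35.5. So Q = 177.5 and P = 50.5.
The monopolist equates marginal revenue to marginal cost: 228 − 2Q = 15, so Q = 106.5. From demand, P = 121.5.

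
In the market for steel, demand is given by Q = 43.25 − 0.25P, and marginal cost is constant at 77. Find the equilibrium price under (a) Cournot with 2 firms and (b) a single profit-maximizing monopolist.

Inverting demand: P = 173 − 4Q.
With 2 symmetric Cournot firms, each firm's FOC gives 173 − 12q = 77, so q = 8, Q = 2·8 = 16, and P = 109.
A monopolist chooses Q where MR = MC. MR = 173 − 8Q; setting this equal to 77 gives Q = 12 and P = 125.

Cournot: P = 109; Monopoly: P = 125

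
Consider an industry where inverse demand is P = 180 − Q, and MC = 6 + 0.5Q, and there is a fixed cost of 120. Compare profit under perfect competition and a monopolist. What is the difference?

π rises by 2691.2

Under competition P = MC: 180 − Q = 6 + 0.5Q ⇒ Q = 116, P = 64.
Profit = 64·116 − (6·116 + ½·0.5·116²) − 120 = 3244.
A monopolist chooses Q where MR = MC. MR = 180 − 2Q; setting this equal to 6 + 0.5Q gives Q = 69.6 and P = 110.4.
Profit = 110.4·69.6 − (6·69.6 + ½·0.5·69.6²) − 120 = 5935.2.
Change in profit: 5935.2 − 3244 = 2691.2.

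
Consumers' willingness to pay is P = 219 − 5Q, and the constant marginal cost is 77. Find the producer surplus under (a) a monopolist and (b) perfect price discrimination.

Monopoly: PS = 1008.2; Perfect PD: PS = 2016.4

A monopolist chooses Q where MR = MC. MR = 219 − 10Q; setting this equal to 77 gives Q = 14.2 and P = 148.
PS = (148 − 77)·14.2 = 1008.2.
Under first-degree price discrimination the firm charges each unit its demand price and produces up to where P = MC, i.e. Q = 28.4. Consumer surplus is zero; producer surplus equals total surplus.
PS = ½·(219 − 77)·28.4 = 2016.4.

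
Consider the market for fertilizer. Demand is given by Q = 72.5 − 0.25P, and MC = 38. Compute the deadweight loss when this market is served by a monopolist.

Inverting demand: P = 290 − 4Q.
Perfect competition: P = MC = 38, so 290 − 4Q = 38 and Q = 63.
Monopoly sets MR = MC: 290 − 8Q = 38 ⇒ Q = 31.5, P = 290 − 4·31.5 = 164.
DWL is the triangle between Q = 31.5 and Q = 63: ½·(63 − 31.5)·(164 − 38) = 1984.5.

DWL = 1984.5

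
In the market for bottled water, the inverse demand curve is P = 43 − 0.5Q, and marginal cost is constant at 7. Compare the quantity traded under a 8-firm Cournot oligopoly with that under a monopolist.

Cournot: Q = 64; Monopoly: Q = 36

In a 8-firm Cournot equilibrium, symmetry and the first-order condition give q = (43 − 7)/(4.5) = 8. So Q = 64 and P = 11.
Monopoly sets MR = MC: 43 − Q = 7 ⇒ Q = 36, P = 43 − 0.5·36 = 25.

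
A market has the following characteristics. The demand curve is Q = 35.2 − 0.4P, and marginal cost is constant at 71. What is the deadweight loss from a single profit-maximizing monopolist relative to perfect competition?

DWL = 14.45

Inverting demand: P = 88 − 2.5Q.
Under competition P = MC = 71, so Q = (88 − 71)/2.5 = 6.8.
A monopolist chooses Q where MR = MC. MR = 88 − 5Q; setting this equal to 71 gives Q = 3.4 and P = 79.5.
DWL is the triangle between Q = 3.4 and Q = 6.8: ½·(6.8 − 3.4)·(79.5 − 71) = 14.45.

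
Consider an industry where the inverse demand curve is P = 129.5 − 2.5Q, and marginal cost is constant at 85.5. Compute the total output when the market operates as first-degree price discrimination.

Under first-degree price discrimination the firm charges each unit its demand price and produces up to where P = MC, i.e. Q = 17.6. Consumer surplus is zero; producer surplus equals total surplus.

Q = 17.6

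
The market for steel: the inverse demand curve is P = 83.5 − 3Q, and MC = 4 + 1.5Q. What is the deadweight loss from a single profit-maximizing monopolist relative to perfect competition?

DWL = 112.36

Under competition P = MC: 83.5 − 3Q = 4 + 1.5Q ⇒ Q = 53/3, P = 30.5.
Monopoly sets MR = MC: 83.5 − 6Q = 4 + 1.5Q ⇒ Q = 10.6, P = 83.5 − 3·10.6 = 51.7.
CS = ½·(83.5 − 30.5)·53/3 = 2809/6; PS = (30.5·53/3 − 4·53/3 − ½·1.5·(53/3)²) = 2809/12; TS = 702.25.
CS = ½·(83.5 − 51.7)·10.6 = 168.54; PS = (51.7·10.6 − 4·10.6 − ½·1.5·10.6²) = 421.35; TS = 589.89.
DWL = 702.25 − 589.89 = 112.36.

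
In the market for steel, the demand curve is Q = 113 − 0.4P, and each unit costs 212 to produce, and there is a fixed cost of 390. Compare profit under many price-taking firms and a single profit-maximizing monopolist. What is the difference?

Inverting demand: P = 282.5 − 2.5Q.
Perfect competition: P = MC = 212, so 282.5 − 2.5Q = 212 and Q = 28.2.
Profit = (212 − 212)·28.2 − 390 = −390.
A monopolist chooses Q where MR = MC. MR = 282.5 − 5Q; setting this equal to 212 gives Q = 14.1 and P = 247.25.
Profit = (247.25 − 212)·14.1 − 390 = 107.025.
Change in profit: 107.025 − −390 = 497.025.

Profit rises by 497.025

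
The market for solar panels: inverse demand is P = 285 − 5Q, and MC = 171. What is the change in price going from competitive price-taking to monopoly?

Perfect competition: P = MC = 171, so 285 − 5Q = 171 and Q = 22.8.
A monopolist chooses Q where MR = MC. MR = 285 − 10Q; setting this equal to 171 gives Q = 11.4 and P = 228.
Change in price: 228 − 171 = 57.

P rises by 57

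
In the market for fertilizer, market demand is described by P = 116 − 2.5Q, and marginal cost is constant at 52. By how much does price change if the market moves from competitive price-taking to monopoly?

P rises by 32

Perfect competition: P = MC = 52, so 116 − 2.5Q = 52 and Q = 25.6.
Monopoly sets MR = MC: 116 − 5Q = 52 ⇒ Q = 12.8, P = 116 − 2.5·12.8 = 84.
Change in price: 84 − 52 = 32.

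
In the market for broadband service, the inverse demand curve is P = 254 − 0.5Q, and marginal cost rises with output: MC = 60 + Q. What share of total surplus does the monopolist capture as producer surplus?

A monopolist chooses Q where MR = MC. MR = 254 − Q; setting this equal to 60 + Q gives Q = 97 and P = 205.5.
CS = ½·(254 − 205.5)·97 = 2352.25.
PS = P·Q − VC(Q) = 205.5·97 − (60·97 + ½·1·97²) = 9409.
Share captured = PS/TS = 9409/11761.25 = 0.8.

PS/TS = 0.8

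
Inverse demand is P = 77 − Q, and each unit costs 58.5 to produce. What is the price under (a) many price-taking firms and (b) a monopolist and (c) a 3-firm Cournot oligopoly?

Perfect competition: P = MC = 58.5, so 77 − Q = 58.5 and Q = 18.5.
A monopolist chooses Q where MR = MC. MR = 77 − 2Q; setting this equal to 58.5 gives Q = 9.25 and P = 67.75.
In a 3-firm Cournot equilibrium, symmetry and the first-order condition give q = (77 − 58.5)/(4) = 4.625. So Q = 13.875 and P = 63.125.

Competition: P = 58.5; Monopoly: P = 67.75; Cournot: P = 63.125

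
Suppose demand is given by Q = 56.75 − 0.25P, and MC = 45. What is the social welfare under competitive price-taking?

Inverting demand: P = 227 − 4Q.
Under competition P = MC = 45, so Q = (227 − 45)/4 = 45.5.
CS = ½·(227 − 45)·45.5 = 4140.5; PS = (45 − 45)·45.5 = 0; TS = 4140.5.

TS = 4140.5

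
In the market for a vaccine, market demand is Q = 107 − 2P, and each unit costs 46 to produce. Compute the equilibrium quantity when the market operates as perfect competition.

Q = 15

Inverting demand: P = 53.5 − 0.5Q.
Perfect competition: P = MC = 46, so 53.5 − 0.5Q = 46 and Q = 15.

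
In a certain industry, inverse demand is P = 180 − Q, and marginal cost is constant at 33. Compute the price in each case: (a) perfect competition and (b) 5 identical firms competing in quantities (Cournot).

Competition: P = 33; Cournot: P = 57.5

Under competition P = MC = 33, so Q = (180 − 33)/1 = 147.
In a 5-firm Cournot equilibrium, symmetry and the first-order condition give q = (180 − 33)/(6) = 24.5. So Q = 122.5 and P = 57.5.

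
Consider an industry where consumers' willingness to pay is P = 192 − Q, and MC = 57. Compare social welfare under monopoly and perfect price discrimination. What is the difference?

Monopoly sets MR = MC: 192 − 2Q = 57 ⇒ Q = 67.5, P = 192 − 67.5 = 124.5.
CS = ½·(192 − 124.5)·67.5 = 2278.125; PS = (124.5 − 57)·67.5 = 4556.25; TS = 6834.375.
With perfect price discrimination, output is the efficient level Q = 135 (where demand meets MC), but every buyer pays their willingness to pay: CS = 0 and PS = total surplus.
TS = 9112.5 (equal to competitive TS).
Change in social welfare: 9112.5 − 6834.375 = 2278.125.

TS rises by 2278.125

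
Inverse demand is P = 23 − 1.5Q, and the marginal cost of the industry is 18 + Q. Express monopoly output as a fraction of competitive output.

The monopolist equates marginal revenue to marginal cost: 23 − 3Q = 18 + Q, so Q = 1.25. From demand, P = 21.125.
Under competition P = MC: 23 − 1.5Q = 18 + Q ⇒ Q = 2, P = 20.
Ratio Q_m/Q_c = 1.25/2 = 0.625.

Q_m/Q_c = 0.625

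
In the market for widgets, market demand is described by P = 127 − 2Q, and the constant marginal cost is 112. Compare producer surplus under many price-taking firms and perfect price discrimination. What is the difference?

PS rises by 56.25

Perfect competition: P = MC = 112, so 127 − 2Q = 112 and Q = 7.5.
PS = (112 − 112)·7.5 = 0.
Under first-degree price discrimination the firm charges each unit its demand price and produces up to where P = MC, i.e. Q = 7.5. Consumer surplus is zero; producer surplus equals total surplus.
PS = ½·(127 − 112)·7.5 = 56.25.
Change in producer surplus: 56.25 − 0 = 56.25.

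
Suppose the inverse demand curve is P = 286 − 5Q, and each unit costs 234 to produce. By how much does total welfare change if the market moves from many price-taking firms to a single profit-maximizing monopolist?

Perfect competition: P = MC = 234, so 286 − 5Q = 234 and Q = 10.4.
CS = ½·(286 − 234)·10.4 = 270.4; PS = (234 − 234)·10.4 = 0; TS = 270.4.
The monopolist equates marginal revenue to marginal cost: 286 − 10Q = 234, so Q = 5.2. From demand, P = 260.
CS = ½·(286 − 260)·5.2 = 67.6; PS = (260 − 234)·5.2 = 135.2; TS = 202.8.
Change in total welfare: 202.8 − 270.4 = −67.6.

TS falls by 67.6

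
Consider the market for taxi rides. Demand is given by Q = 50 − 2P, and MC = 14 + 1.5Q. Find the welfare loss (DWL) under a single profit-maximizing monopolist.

Inverting demand: P = 25 − 0.5Q.
Under competition P = MC: 25 − 0.5Q = 14 + 1.5Q ⇒ Q = 5.5, P = 22.25.
Monopoly sets MR = MC: 25 − Q = 14 + 1.5Q ⇒ Q = 4.4, P = 25 − 0.5·4.4 = 22.8.
CS = ½·(25 − 22.25)·5.5 = 121/16; PS = (22.25·5.5 − 14·5.5 − ½·1.5·5.5²) = 363/16; TS = 30.25.
CS = ½·(25 − 22.8)·4.4 = 4.84; PS = (22.8·4.4 − 14·4.4 − ½·1.5·4.4²) = 24.2; TS = 29.04.
DWL = 30.25 − 29.04 = 1.21.

DWL = 1.21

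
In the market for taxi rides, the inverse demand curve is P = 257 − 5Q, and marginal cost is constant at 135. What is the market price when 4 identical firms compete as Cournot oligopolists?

With 4 symmetric Cournot firms, each firm's FOC gives 257 − 25q = 135, so q = 4.88, Q = 4·4.88 = 19.52, and P = 159.4.

P = 159.4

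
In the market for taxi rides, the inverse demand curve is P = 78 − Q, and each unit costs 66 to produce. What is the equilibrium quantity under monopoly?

Q = 6

A monopolist chooses Q where MR = MC. MR = 78 − 2Q; setting this equal to 66 gives Q = 6 and P = 72.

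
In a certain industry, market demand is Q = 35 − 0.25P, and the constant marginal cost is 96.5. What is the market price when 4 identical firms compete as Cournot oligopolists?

Inverting demand: P = 140 − 4Q.
Cournot with 4 identical firms: the symmetric best-response condition is 140 − 20q = 96.5. Each firm produces q = 2.175, total output Q = 8.7, price P = 105.2.

P = 105.2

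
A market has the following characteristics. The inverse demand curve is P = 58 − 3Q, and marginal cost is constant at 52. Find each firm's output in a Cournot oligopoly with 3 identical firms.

q_i = 0.5

With 3 symmetric Cournot firms, each firm's FOC gives 58 − 12q = 52, so q = 0.5, Q = 3·0.5 = 1.5, and P = 53.5.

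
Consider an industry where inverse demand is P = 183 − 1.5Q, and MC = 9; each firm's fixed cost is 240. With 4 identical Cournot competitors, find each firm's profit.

π_i = 567.36

With 4 symmetric Cournot firms, each firm's FOC gives 183 − 7.5q = 9, so q = 23.2, Q = 4·23.2 = 92.8, and P = 43.8.
Each firm's profit = (43.8 − 9)·23.2 − 240 = 567.36.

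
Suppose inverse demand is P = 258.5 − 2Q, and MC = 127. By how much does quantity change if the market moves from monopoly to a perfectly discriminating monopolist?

Monopoly sets MR = MC: 258.5 − 4Q = 127 ⇒ Q = 32.875, P = 258.5 − 2·32.875 = 192.75.
Under first-degree price discrimination the firm charges each unit its demand price and produces up to where P = MC, i.e. Q = 65.75. Consumer surplus is zero; producer surplus equals total surplus.
Change in quantity: 65.75 − 32.875 = 32.875.

Quantity rises by 32.875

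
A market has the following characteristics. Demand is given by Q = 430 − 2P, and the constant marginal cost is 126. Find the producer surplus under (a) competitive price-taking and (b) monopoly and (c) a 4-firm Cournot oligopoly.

Inverting demand: P = 215 − 0.5Q.
Perfect competition: P = MC = 126, so 215 − 0.5Q = 126 and Q = 178.
PS = (126 − 126)·178 = 0.
Monopoly sets MR = MC: 215 − Q = 126 ⇒ Q = 89, P = 215 − 0.5·89 = 170.5.
PS = (170.5 − 126)·89 = 3960.5.
With 4 symmetric Cournot firms, each firm's FOC gives 215 − 2.5q = 126, so q = 35.6, Q = 4·35.6 = 142.4, and P = 143.8.
PS = (143.8 − 126)·142.4 = 2534.72.

Competition: PS = 0; Monopoly: PS = 3960.5; Cournot: PS = 2534.72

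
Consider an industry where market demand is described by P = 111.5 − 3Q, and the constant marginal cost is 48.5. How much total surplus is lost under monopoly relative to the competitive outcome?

Competitive firms price at marginal cost: P = 48.5, giving Q = 21.
The monopolist equates marginal revenue to marginal cost: 111.5 − 6Q = 48.5, so Q = 10.5. From demand, P = 80.
DWL is the triangle between Q = 10.5 and Q = 21: ½·(21 − 10.5)·(80 − 48.5) = 165.375.

DWL = 165.375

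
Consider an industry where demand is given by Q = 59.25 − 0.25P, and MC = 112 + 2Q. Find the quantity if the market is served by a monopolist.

Q = 12.5

Inverting demand: P = 237 − 4Q.
Monopoly sets MR = MC: 237 − 8Q = 112 + 2Q ⇒ Q = 12.5, P = 237 − 4·12.5 = 187.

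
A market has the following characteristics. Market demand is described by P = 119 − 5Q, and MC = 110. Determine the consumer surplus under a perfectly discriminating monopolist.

Under first-degree price discrimination the firm charges each unit its demand price and produces up to where P = MC, i.e. Q = 1.8. Consumer surplus is zero; producer surplus equals total surplus.
CS = 0.

CS = 0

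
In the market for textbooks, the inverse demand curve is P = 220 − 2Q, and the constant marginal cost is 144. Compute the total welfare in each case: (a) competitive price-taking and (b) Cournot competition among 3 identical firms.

Competition: TS = 1444; Cournot: TS = 1353.75

Under competition P = MC = 144, so Q = (220 − 144)/2 = 38.
CS = ½·(220 − 144)·38 = 1444; PS = (144 − 144)·38 = 0; TS = 1444.
Cournot with 3 identical firms: the symmetric best-response condition is 220 − 8q = 144. Each firm produces q = 9.5, total output Q = 28.5, price P = 163.
CS = ½·(220 − 163)·28.5 = 812.25; PS = (163 − 144)·28.5 = 541.5; TS = 1353.75.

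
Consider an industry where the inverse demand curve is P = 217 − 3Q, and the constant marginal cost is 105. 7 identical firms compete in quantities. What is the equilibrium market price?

Cournot with 7 identical firms: the symmetric best-response condition is 217 − 24q = 105. Each firm produces q = 14/3, total output Q = 98/3, price P = 119.

P = 119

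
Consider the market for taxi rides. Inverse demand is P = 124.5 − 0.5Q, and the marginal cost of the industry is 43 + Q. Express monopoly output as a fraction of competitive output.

The monopolist equates marginal revenue to marginal cost: 124.5 − Q = 43 + Q, so Q = 40.75. From demand, P = 104.125.
Under competition P = MC: 124.5 − 0.5Q = 43 + Q ⇒ Q = 163/3, P = 292/3.
Ratio Q_m/Q_c = 40.75/(163/3) = 0.75.

Q_m/Q_c = 0.75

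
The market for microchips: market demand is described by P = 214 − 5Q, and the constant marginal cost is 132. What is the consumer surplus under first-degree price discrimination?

CS = 0

A perfectly discriminating monopolist sells every unit with P(Q) ≥ MC(Q), so output equals the competitive quantity Q = 16.4. Each buyer pays their reservation price, so CS = 0 and the firm captures all surplus.
CS = 0.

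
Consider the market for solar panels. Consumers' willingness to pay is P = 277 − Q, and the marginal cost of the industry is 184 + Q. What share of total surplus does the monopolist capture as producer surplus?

A monopolist chooses Q where MR = MC. MR = 277 − 2Q; setting this equal to 184 + Q gives Q = 31 and P = 246.
CS = ½·(277 − 246)·31 = 480.5.
PS = P·Q − VC(Q) = 246·31 − (184·31 + ½·1·31²) = 1441.5.
Share captured = PS/TS = 1441.5/1922 = 0.75.

PS/TS = 0.75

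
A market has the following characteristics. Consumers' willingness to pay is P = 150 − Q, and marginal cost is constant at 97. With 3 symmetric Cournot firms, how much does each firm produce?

With 3 symmetric Cournot firms, each firm's FOC gives 150 − 4q = 97, so q = 13.25, Q = 3·13.25 = 39.75, and P = 110.25.

q_i = 13.25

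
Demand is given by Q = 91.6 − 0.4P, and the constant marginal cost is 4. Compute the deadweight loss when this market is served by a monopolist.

Inverting demand: P = 229 − 2.5Q.
Competitive firms price at marginal cost: P = 4, giving Q = 90.
The monopolist equates marginal revenue to marginal cost: 229 − 5Q = 4, so Q = 45. From demand, P = 116.5.
DWL is the triangle between Q = 45 and Q = 90: ½·(90 − 45)·(116.5 − 4) = 2531.25.

DWL = 2531.25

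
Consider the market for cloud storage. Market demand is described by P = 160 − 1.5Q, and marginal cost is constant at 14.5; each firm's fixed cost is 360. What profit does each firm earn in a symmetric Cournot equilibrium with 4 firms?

In a 4-firm Cournot equilibrium, symmetry and the first-order condition give q = (160 − 14.5)/(7.5) = 19.4. So Q = 77.6 and P = 43.6.
Each firm's profit = (43.6 − 14.5)·19.4 − 360 = 204.54.

π_i = 204.54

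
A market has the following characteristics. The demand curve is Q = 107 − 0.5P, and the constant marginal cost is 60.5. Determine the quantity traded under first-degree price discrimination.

Q = 76.75

Inverting demand: P = 214 − 2Q.
A perfectly discriminating monopolist sells every unit with P(Q) ≥ MC(Q), so output equals the competitive quantity Q = 76.75. Each buyer pays their reservation price, so CS = 0 and the firm captures all surplus.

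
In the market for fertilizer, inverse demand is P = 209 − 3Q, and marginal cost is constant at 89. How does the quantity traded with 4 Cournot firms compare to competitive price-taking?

Cournot with 4 identical firms: the symmetric best-response condition is 209 − 15q = 89. Each firm produces q = 8, total output Q = 32, price P = 113.
Perfect competition: P = MC = 89, so 209 − 3Q = 89 and Q = 40.

Cournot: Q = 32; Competition: Q = 40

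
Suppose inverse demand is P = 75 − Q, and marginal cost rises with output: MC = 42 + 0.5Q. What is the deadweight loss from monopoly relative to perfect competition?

Competitive equilibrium sets price equal to marginal cost: 75 − Q = 42 + 0.5Q, so Q = 22 and P = 53.
Monopoly sets MR = MC: 75 − 2Q = 42 + 0.5Q ⇒ Q = 13.2, P = 75 − 13.2 = 61.8.
CS = ½·(75 − 53)·22 = 242; PS = (53·22 − 42·22 − ½·0.5·22²) = 121; TS = 363.
CS = ½·(75 − 61.8)·13.2 = 87.12; PS = (61.8·13.2 − 42·13.2 − ½·0.5·13.2²) = 217.8; TS = 304.92.
DWL = 363 − 304.92 = 58.08.

DWL = 58.08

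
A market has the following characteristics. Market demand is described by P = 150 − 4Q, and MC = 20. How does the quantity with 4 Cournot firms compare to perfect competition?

Cournot: Q = 26; Competition: Q = 32.5

Cournot with 4 identical firms: the symmetric best-response condition is 150 − 20q = 20. Each firm produces q = 6.5, total output Q = 26, price P = 46.
Under competition P = MC = 20, so Q = (150 − 20)/4 = 32.5.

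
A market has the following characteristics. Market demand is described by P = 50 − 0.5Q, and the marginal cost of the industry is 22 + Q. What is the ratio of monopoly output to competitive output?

Q_m/Q_c = 0.75

The monopolist equates marginal revenue to marginal cost: 50 − Q = 22 + Q, so Q = 14. From demand, P = 43.
Under competition P = MC: 50 − 0.5Q = 22 + Q ⇒ Q = 56/3, P = 122/3.
Ratio Q_m/Q_c = 14/(56/3) = 0.75.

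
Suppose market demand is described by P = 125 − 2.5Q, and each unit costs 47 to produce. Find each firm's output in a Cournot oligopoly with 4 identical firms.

q_i = 6.24

Cournot with 4 identical firms: the symmetric best-response condition is 125 − 12.5q = 47. Each firm produces q = 6.24, total output Q = 24.96, price P = 62.6.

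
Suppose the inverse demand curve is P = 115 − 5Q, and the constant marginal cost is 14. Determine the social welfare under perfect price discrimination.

With perfect price discrimination, output is the efficient level Q = 20.2 (where demand meets MC), but every buyer pays their willingness to pay: CS = 0 and PS = total surplus.
TS = 1020.1 (equal to competitive TS).

TS = 1020.1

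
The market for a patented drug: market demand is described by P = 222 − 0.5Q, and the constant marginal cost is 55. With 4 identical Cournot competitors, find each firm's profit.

With 4 symmetric Cournot firms, each firm's FOC gives 222 − 2.5q = 55, so q = 66.8, Q = 4·66.8 = 267.2, and P = 88.4.
Each firm's profit = (88.4 − 55)·66.8 = 2231.12.

π_i = 2231.12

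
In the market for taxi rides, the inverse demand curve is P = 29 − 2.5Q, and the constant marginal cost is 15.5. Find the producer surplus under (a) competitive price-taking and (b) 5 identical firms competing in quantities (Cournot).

Competition: PS = 0; Cournot: PS = 10.125

Under competition P = MC = 15.5, so Q = (29 − 15.5)/2.5 = 5.4.
PS = (15.5 − 15.5)·5.4 = 0.
In a 5-firm Cournot equilibrium, symmetry and the first-order condition give q = (29 − 15.5)/(15) = 0.9. So Q = 4.5 and P = 17.75.
PS = (17.75 − 15.5)·4.5 = 10.125.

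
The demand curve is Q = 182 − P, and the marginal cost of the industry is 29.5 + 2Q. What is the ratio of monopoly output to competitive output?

Inverting demand: P = 182 − Q.
Monopoly sets MR = MC: 182 − 2Q = 29.5 + 2Q ⇒ Q = 38.125, P = 182 − 38.125 = 143.875.
Under competition P = MC: 182 − Q = 29.5 + 2Q ⇒ Q = 305/6, P = 787/6.
Ratio Q_m/Q_c = 38.125/(305/6) = 0.75.

Q_m/Q_c = 0.75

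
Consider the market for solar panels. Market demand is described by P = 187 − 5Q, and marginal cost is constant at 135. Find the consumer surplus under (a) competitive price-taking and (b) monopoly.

Perfect competition: P = MC = 135, so 187 − 5Q = 135 and Q = 10.4.
CS = ½·(187 − 135)·10.4 = 270.4.
A monopolist chooses Q where MR = MC. MR = 187 − 10Q; setting this equal to 135 gives Q = 5.2 and P = 161.
CS = ½·(187 − 161)·5.2 = 67.6.

Competition: CS = 270.4; Monopoly: CS = 67.6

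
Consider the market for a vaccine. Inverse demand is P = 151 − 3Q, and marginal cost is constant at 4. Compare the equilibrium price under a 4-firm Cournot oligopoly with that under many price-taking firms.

Cournot: P = 33.4; Competition: P = 4

With 4 symmetric Cournot firms, each firm's FOC gives 151 − 15q = 4, so q = 9.8, Q = 4·9.8 = 39.2, and P = 33.4.
Under competition P = MC = 4, so Q = (151 − 4)/3 = 49.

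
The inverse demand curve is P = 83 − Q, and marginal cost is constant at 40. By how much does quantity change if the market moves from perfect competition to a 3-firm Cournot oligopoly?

Competitive firms price at marginal cost: P = 40, giving Q = 43.
Cournot with 3 identical firms: the symmetric best-response condition is 83 − 4q = 40. Each firm produces q = 10.75, total output Q = 32.25, price P = 50.75.
Change in quantity: 32.25 − 43 = −10.75.

Quantity falls by 10.75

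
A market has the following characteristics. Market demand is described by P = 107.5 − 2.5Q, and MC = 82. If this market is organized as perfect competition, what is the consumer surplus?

CS = 130.05

Under competition P = MC = 82, so Q = (107.5 − 82)/2.5 = 10.2.
CS = ½·(107.5 − 82)·10.2 = 130.05.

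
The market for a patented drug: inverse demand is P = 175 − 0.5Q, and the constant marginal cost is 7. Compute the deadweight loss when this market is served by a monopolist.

DWL = 7056

Competitive firms price at marginal cost: P = 7, giving Q = 336.
The monopolist equates marginal revenue to marginal cost: 175 − Q = 7, so Q = 168. From demand, P = 91.
DWL is the triangle between Q = 168 and Q = 336: ½·(336 − 168)·(91 − 7) = 7056.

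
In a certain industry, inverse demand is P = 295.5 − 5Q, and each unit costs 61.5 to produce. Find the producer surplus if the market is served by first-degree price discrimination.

A perfectly discriminating monopolist sells every unit with P(Q) ≥ MC(Q), so output equals the competitive quantity Q = 46.8. Each buyer pays their reservation price, so CS = 0 and the firm captures all surplus.
PS = ½·(295.5 − 61.5)·46.8 = 5475.6.

PS = 5475.6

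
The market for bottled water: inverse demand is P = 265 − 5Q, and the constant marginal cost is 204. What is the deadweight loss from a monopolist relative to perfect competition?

DWL = 93.025

Perfect competition: P = MC = 204, so 265 − 5Q = 204 and Q = 12.2.
The monopolist equates marginal revenue to marginal cost: 265 − 10Q = 204, so Q = 6.1. From demand, P = 234.5.
DWL is the triangle between Q = 6.1 and Q = 12.2: ½·(12.2 − 6.1)·(234.5 − 204) = 93.025.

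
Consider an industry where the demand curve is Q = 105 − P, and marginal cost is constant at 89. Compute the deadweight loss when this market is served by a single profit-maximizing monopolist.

DWL = 32

Inverting demand: P = 105 − Q.
Competitive firms price at marginal cost: P = 89, giving Q = 16.
Monopoly sets MR = MC: 105 − 2Q = 89 ⇒ Q = 8, P = 105 − 8 = 97.
DWL is the triangle between Q = 8 and Q = 16: ½·(16 − 8)·(97 − 89) = 32.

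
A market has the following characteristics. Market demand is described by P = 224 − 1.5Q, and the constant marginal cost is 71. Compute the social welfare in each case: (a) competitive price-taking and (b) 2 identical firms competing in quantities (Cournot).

Competition: TS = 7803; Cournot: TS = 6936

Competitive firms price at marginal cost: P = 71, giving Q = 102.
CS = ½·(224 − 71)·102 = 7803; PS = (71 − 71)·102 = 0; TS = 7803.
Cournot with 2 identical firms: the symmetric best-response condition is 224 − 4.5q = 71. Each firm produces q = 34, total output Q = 68, price P = 122.
CS = ½·(224 − 122)·68 = 3468; PS = (122 − 71)·68 = 3468; TS = 6936.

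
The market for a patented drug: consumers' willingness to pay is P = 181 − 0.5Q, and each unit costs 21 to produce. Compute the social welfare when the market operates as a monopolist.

Monopoly sets MR = MC: 181 − Q = 21 ⇒ Q = 160, P = 181 − 0.5·160 = 101.
CS = ½·(181 − 101)·160 = 6400; PS = (101 − 21)·160 = 12800; TS = 19200.

TS = 19200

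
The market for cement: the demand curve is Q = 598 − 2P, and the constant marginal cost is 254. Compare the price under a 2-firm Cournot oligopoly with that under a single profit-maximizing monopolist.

Cournot: P = 269; Monopoly: P = 276.5

Inverting demand: P = 299 − 0.5Q.
Cournot with 2 identical firms: the symmetric best-response condition is 299 − 1.5q = 254. Each firm produces q = 30, total output Q = 60, price P = 269.
A monopolist chooses Q where MR = MC. MR = 299 − Q; setting this equal to 254 gives Q = 45 and P = 276.5.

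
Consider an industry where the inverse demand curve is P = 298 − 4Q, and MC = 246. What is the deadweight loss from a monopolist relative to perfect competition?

DWL = 84.5

Under competition P = MC = 246, so Q = (298 − 246)/4 = 13.
The monopolist equates marginal revenue to marginal cost: 298 − 8Q = 246, so Q = 6.5. From demand, P = 272.
DWL is the triangle between Q = 6.5 and Q = 13: ½·(13 − 6.5)·(272 − 246) = 84.5.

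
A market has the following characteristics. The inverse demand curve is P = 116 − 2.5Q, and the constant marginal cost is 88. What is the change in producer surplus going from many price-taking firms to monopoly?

Competitive firms price at marginal cost: P = 88, giving Q = 11.2.
PS = (88 − 88)·11.2 = 0.
The monopolist equates marginal revenue to marginal cost: 116 − 5Q = 88, so Q = 5.6. From demand, P = 102.
PS = (102 − 88)·5.6 = 78.4.
Change in producer surplus: 78.4 − 0 = 78.4.

PS rises by 78.4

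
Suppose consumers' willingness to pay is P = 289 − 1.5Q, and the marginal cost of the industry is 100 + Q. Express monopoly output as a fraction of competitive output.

The monopolist equates marginal revenue to marginal cost: 289 − 3Q = 100 + Q, so Q = 47.25. From demand, P = 218.125.
Under competition P = MC: 289 − 1.5Q = 100 + Q ⇒ Q = 75.6, P = 175.6.
Ratio Q_m/Q_c = 47.25/75.6 = 0.625.

Q_m/Q_c = 0.625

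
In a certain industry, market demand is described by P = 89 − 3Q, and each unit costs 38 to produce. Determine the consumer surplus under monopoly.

CS = 108.375

Monopoly sets MR = MC: 89 − 6Q = 38 ⇒ Q = 8.5, P = 89 − 3·8.5 = 63.5.
CS = ½·(89 − 63.5)·8.5 = 108.375.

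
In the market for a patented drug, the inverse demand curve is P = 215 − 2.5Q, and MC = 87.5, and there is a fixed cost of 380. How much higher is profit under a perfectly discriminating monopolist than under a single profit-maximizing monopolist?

Monopoly sets MR = MC: 215 − 5Q = 87.5 ⇒ Q = 25.5, P = 215 − 2.5·25.5 = 151.25.
Profit = (151.25 − 87.5)·25.5 − 380 = 1245.625.
With perfect price discrimination, output is the efficient level Q = 51 (where demand meets MC), but every buyer pays their willingness to pay: CS = 0 and PS = total surplus.
PS equals the full surplus area, 3251.25. Profit = 3251.25 − 380 = 2871.25.
Change in profit: 2871.25 − 1245.625 = 1625.625.

π rises by 1625.625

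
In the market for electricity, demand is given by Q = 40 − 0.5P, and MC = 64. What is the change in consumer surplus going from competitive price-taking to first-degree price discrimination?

Inverting demand: P = 80 − 2Q.
Competitive firms price at marginal cost: P = 64, giving Q = 8.
CS = ½·(80 − 64)·8 = 64.
Under first-degree price discrimination the firm charges each unit its demand price and produces up to where P = MC, i.e. Q = 8. Consumer surplus is zero; producer surplus equals total surplus.
CS = 0.
Change in consumer surplus: 0 − 64 = −64.

CS falls by 64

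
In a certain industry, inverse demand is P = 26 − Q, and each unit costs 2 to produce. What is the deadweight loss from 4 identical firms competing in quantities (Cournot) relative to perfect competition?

DWL = 11.52

Competitive firms price at marginal cost: P = 2, giving Q = 24.
With 4 symmetric Cournot firms, each firm's FOC gives 26 − 5q = 2, so q = 4.8, Q = 4·4.8 = 19.2, and P = 6.8.
DWL is the triangle between Q = 19.2 and Q = 24: ½·(24 − 19.2)·(6.8 − 2) = 11.52.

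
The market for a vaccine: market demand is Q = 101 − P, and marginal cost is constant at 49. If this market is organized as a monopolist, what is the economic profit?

Inverting demand: P = 101 − Q.
The monopolist equates marginal revenue to marginal cost: 101 − 2Q = 49, so Q = 26. From demand, P = 75.
Profit = (75 − 49)·26 = 676.

Profit = 676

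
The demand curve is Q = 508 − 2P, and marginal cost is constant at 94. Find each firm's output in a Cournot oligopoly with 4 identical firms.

q_i = 64

Inverting demand: P = 254 − 0.5Q.
With 4 symmetric Cournot firms, each firm's FOC gives 254 − 2.5q = 94, so q = 64, Q = 4·64 = 256, and P = 126.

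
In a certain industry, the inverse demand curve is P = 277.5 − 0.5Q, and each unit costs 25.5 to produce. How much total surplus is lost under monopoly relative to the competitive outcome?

Competitive firms price at marginal cost: P = 25.5, giving Q = 504.
A monopolist chooses Q where MR = MC. MR = 277.5 − Q; setting this equal to 25.5 gives Q = 252 and P = 151.5.
DWL is the triangle between Q = 252 and Q = 504: ½·(504 − 252)·(151.5 − 25.5) = 15876.

DWL = 15876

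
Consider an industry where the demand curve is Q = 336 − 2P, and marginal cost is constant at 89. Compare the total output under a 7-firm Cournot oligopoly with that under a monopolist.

Inverting demand: P = 168 − 0.5Q.
Cournot with 7 identical firms: the symmetric best-response condition is 168 − 4q = 89. Each firm produces q = 19.75, total output Q = 138.25, price P = 98.875.
Monopoly sets MR = MC: 168 − Q = 89 ⇒ Q = 79, P = 168 − 0.5·79 = 128.5.

Cournot: Q = 138.25; Monopoly: Q = 79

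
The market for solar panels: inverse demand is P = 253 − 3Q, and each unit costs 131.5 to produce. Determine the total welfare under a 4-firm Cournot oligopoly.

In a 4-firm Cournot equilibrium, symmetry and the first-order condition give q = (253 − 131.5)/(15) = 8.1. So Q = 32.4 and P = 155.8.
CS = ½·(253 − 155.8)·32.4 = 1574.64; PS = (155.8 − 131.5)·32.4 = 787.32; TS = 2361.96.

TS = 2361.96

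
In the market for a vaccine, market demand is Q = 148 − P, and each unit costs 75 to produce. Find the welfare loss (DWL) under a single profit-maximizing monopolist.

DWL = 666.125

Inverting demand: P = 148 − Q.
Competitive firms price at marginal cost: P = 75, giving Q = 73.
A monopolist chooses Q where MR = MC. MR = 148 − 2Q; setting this equal to 75 gives Q = 36.5 and P = 111.5.
DWL is the triangle between Q = 36.5 and Q = 73: ½·(73 − 36.5)·(111.5 − 75) = 666.125.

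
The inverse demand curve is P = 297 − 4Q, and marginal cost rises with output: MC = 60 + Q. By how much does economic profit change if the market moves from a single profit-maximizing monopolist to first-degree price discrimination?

A monopolist chooses Q where MR = MC. MR = 297 − 8Q; setting this equal to 60 + Q gives Q = 79/3 and P = 575/3.
Profit = 575/3·79/3 − (60·79/3 + ½·1·(79/3)²) = 3120.5.
A perfectly discriminating monopolist sells every unit with P(Q) ≥ MC(Q), so output equals the competitive quantity Q = 47.4. Each buyer pays their reservation price, so CS = 0 and the firm captures all surplus.
PS equals the full surplus area, 5616.9. Profit = 5616.9 = 5616.9.
Change in economic profit: 5616.9 − 3120.5 = 2496.4.

π rises by 2496.4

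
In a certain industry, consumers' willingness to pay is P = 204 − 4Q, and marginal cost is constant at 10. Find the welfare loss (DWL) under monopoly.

Under competition P = MC = 10, so Q = (204 − 10)/4 = 48.5.
Monopoly sets MR = MC: 204 − 8Q = 10 ⇒ Q = 24.25, P = 204 − 4·24.25 = 107.
DWL is the triangle between Q = 24.25 and Q = 48.5: ½·(48.5 − 24.25)·(107 − 10) = 1176.125.

DWL = 1176.125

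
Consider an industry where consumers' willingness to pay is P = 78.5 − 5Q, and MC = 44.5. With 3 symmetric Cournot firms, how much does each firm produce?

Cournot with 3 identical firms: the symmetric best-response condition is 78.5 − 20q = 44.5. Each firm produces q = 1.7, total output Q = 5.1, price P = 53.

q_i = 1.7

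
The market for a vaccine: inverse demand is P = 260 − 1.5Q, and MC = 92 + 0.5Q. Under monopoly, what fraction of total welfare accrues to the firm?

A monopolist chooses Q where MR = MC. MR = 260 − 3Q; setting this equal to 92 + 0.5Q gives Q = 48 and P = 188.
CS = ½·(260 − 188)·48 = 1728.
PS = P·Q − VC(Q) = 188·48 − (92·48 + ½·0.5·48²) = 4032.
Share captured = PS/TS = 4032/5760 = 0.7.

PS/TS = 0.7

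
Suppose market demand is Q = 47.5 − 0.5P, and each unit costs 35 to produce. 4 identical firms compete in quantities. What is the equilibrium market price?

P = 47

Inverting demand: P = 95 − 2Q.
Cournot with 4 identical firms: the symmetric best-response condition is 95 − 10q = 35. Each firm produces q = 6, total output Q = 24, price P = 47.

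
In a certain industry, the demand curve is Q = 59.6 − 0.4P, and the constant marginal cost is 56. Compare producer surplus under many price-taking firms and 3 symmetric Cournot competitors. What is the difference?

Producer surplus rises by 648.675

Inverting demand: P = 149 − 2.5Q.
Competitive firms price at marginal cost: P = 56, giving Q = 37.2.
PS = (56 − 56)·37.2 = 0.
In a 3-firm Cournot equilibrium, symmetry and the first-order condition give q = (149 − 56)/(10) = 9.3. So Q = 27.9 and P = 79.25.
PS = (79.25 − 56)·27.9 = 648.675.
Change in producer surplus: 648.675 − 0 = 648.675.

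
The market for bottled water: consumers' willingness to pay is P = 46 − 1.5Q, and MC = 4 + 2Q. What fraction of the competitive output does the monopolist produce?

Q_m/Q_c = 0.7

A monopolist chooses Q where MR = MC. MR = 46 − 3Q; setting this equal to 4 + 2Q gives Q = 8.4 and P = 33.4.
Under competition P = MC: 46 − 1.5Q = 4 + 2Q ⇒ Q = 12, P = 28.
Ratio Q_m/Q_c = 8.4/12 = 0.7.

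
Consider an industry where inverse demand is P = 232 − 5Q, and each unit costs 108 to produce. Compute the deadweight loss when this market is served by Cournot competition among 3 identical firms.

DWL = 96.1

Under competition P = MC = 108, so Q = (232 − 108)/5 = 24.8.
With 3 symmetric Cournot firms, each firm's FOC gives 232 − 20q = 108, so q = 6.2, Q = 3·6.2 = 18.6, and P = 139.
DWL is the triangle between Q = 18.6 and Q = 24.8: ½·(24.8 − 18.6)·(139 − 108) = 96.1.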